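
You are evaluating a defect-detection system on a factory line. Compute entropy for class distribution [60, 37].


Probabilities: [60/97, 37/97] ≈ [0.6186, 0.3814]
H = -((60/97)·log₂(60/97) + (37/97)·log₂(37/97))
  = 0.9591 bits

0.9591 bits


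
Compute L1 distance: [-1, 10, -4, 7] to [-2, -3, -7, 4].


d = |-1+ 2| + |10+ 3| + |-4+ 7| + |7-4|
  = 1 + 13 + 3 + 3
  = 20

20


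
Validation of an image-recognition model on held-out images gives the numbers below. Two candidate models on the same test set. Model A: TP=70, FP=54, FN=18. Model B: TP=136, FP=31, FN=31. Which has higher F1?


Model A: P=70/124=0.5645, R=70/88=0.7955, F1=2PR/(P+R)=2TP/(2TP+FP+FN)=140/212=0.6604
Model B: P=136/167=0.8144, R=136/167=0.8144, F1=2PR/(P+R)=2TP/(2TP+FP+FN)=272/334=0.8144
0.6604 < 0.8144 → Model B

Model B


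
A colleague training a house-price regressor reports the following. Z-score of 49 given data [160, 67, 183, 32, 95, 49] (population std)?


μ = 97.6667, σ = 55.9692
z = (49 - 97.6667)/55.9692 = -0.8695

-0.8695


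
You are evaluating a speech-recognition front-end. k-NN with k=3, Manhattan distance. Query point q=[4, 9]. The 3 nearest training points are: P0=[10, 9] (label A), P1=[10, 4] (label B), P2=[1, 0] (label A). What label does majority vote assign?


d(q,P0) = 6  (label A)
d(q,P1) = 11  (label B)
d(q,P2) = 12  (label A)
Votes: A=2, B=1
Majority → A

A


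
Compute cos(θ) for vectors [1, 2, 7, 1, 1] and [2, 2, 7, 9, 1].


A·B = 1·2 + 2·2 + 7·7 + 1·9 + 1·1 = 65
‖A‖ = √56 = 7.4833, ‖B‖ = √139 = 11.7898
cos = 65/(√56·√139) = 65/√7784 = 0.7367

0.7367


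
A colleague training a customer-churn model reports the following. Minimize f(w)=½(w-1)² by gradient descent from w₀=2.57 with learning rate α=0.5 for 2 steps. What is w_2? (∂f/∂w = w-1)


step 1: grad = 2.57-1 = 1.57; w = 2.57 - 0.5·(1.57) = 1.785
step 2: grad = 1.785-1 = 0.785; w = 1.785 - 0.5·(0.785) = 1.3925

1.3925


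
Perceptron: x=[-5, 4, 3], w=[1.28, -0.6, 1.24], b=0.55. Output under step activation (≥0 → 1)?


z = (-5)·(1.28) + (4)·(-0.6) + (3)·(1.24) + 0.55
  = -4.53
step(z) = 0 (z<0)

0


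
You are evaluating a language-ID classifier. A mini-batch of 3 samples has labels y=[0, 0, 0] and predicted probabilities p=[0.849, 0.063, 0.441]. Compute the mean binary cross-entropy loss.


L[0] = -ln(1-0.849) = -ln(0.151) = 1.8905
L[1] = -ln(1-0.063) = -ln(0.937) = 0.0651
L[2] = -ln(1-0.441) = -ln(0.559) = 0.5816
mean = (1.8905 + 0.0651 + 0.5816)/3 = 0.8457

0.8457


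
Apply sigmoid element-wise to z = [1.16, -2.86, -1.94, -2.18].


σ(1.16) = 1/(1+e^-1.16) = 0.7613
σ(-2.86) = 1/(1+e^2.86) = 0.0542
σ(-1.94) = 1/(1+e^1.94) = 0.1256
σ(-2.18) = 1/(1+e^2.18) = 0.1016
result = [0.7613, 0.0542, 0.1256, 0.1016]

[0.7613, 0.0542, 0.1256, 0.1016]


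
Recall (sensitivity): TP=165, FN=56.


Recall = TP/(TP+FN)
= 165/(165+56)
= 165/221 = 74.66%

74.66%


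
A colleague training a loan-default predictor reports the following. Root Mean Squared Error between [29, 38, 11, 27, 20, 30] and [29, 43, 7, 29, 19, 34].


MSE = 62/6 = 10.3333
RMSE = √(62/6) = 3.2146

3.2146


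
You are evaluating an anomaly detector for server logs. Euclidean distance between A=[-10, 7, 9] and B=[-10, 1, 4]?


d = √((-10+ 10)² + (7-1)² + (9-4)²)
  = √(0 + 36 + 25)
  = √61 = 7.8102

7.8102


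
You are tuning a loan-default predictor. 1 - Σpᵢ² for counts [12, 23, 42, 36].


Probabilities: [12/113, 23/113, 42/113, 36/113] ≈ [0.1062, 0.2035, 0.3717, 0.3186]
Σpᵢ² = (144 + 529 + 1764 + 1296)/113² = 3733/12769
Gini = 1 - Σpᵢ² = 1 - 3733/12769 = 0.7077

0.7077


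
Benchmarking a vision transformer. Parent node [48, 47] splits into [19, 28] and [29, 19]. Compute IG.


Parent = [48, 47], H_parent = 0.9999
H_left = 0.9734 (n=47), H_right = 0.9685 (n=48)
H_children = (47/95)·0.9734 + (48/95)·0.9685 = 0.9709
IG = 0.9999 - 0.9709 = 0.029

0.029


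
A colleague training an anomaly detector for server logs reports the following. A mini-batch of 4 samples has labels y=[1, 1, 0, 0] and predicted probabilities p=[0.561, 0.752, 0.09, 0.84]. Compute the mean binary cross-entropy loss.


L[0] = -ln(0.561) = 0.578
L[1] = -ln(0.752) = 0.285
L[2] = -ln(1-0.09) = -ln(0.91) = 0.0943
L[3] = -ln(1-0.84) = -ln(0.16) = 1.8326
mean = (0.578 + 0.285 + 0.0943 + 1.8326)/4 = 0.6975

0.6975


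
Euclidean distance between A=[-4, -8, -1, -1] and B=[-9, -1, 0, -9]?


d = √((-4+ 9)² + (-8+ 1)² + (-1-0)² + (-1+ 9)²)
  = √(25 + 49 + 1 + 64)
  = √139 = 11.7898

11.7898


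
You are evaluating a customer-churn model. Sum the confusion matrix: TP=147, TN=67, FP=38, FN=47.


Total = TP + TN + FP + FN
= 147 + 67 + 38 + 47
= 299
(Predicted positive: 185, predicted negative: 114)

299


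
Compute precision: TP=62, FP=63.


Precision = TP/(TP+FP)
= 62/(62+63)
= 62/125 = 49.6%

49.6%


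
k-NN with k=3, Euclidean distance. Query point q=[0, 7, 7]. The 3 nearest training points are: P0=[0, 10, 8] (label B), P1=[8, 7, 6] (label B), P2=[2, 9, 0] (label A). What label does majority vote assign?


d(q,P0) = 3.1623  (label B)
d(q,P1) = 8.0623  (label B)
d(q,P2) = 7.5498  (label A)
Votes: A=1, B=2
Majority → B

B


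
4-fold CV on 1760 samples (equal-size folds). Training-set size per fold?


Fold size = 1760/4 = 440
Training per fold = 1760 - 440 = 1320

1320


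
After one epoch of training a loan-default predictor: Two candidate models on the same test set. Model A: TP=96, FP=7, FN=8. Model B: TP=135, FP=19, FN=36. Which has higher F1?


Model A: P=96/103=0.932, R=96/104=0.9231, F1=2PR/(P+R)=2TP/(2TP+FP+FN)=192/207=0.9275
Model B: P=135/154=0.8766, R=135/171=0.7895, F1=2PR/(P+R)=2TP/(2TP+FP+FN)=270/325=0.8308
0.9275 > 0.8308 → Model A

Model A


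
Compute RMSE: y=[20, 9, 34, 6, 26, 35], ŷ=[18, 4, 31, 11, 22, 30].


MSE = 104/6 = 17.3333
RMSE = √(104/6) = 4.1633

4.1633


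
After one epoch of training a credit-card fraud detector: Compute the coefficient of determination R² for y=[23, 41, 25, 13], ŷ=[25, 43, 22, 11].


ȳ = 25.5
SS_res = Σ(y-ŷ)² = 21
SS_tot = Σ(y-ȳ)² = 403
R² = 1 - SS_res/SS_tot = 1 - 0.0521 = 0.9479

0.9479


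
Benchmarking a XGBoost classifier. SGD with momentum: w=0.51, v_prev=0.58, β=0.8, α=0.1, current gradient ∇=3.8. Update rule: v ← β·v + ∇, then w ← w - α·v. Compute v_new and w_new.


v_new = 0.8·0.58 + 3.8 = 0.464 + 3.8 = 4.264
w_new = 0.51 - 0.1·4.264 = 0.51 - 0.4264 = 0.0836

v_new=4.264, w_new=0.0836


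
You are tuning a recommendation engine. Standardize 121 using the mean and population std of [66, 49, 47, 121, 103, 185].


μ = 95.1667, σ = 48.4782
z = (121 - 95.1667)/48.4782 = 0.5329

0.5329


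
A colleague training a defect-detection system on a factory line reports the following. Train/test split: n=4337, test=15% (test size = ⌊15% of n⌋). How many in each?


Test = ⌊4337·15/100⌋ = 650
Train = 4337 - 650 = 3687

Train: 3687, Test: 650


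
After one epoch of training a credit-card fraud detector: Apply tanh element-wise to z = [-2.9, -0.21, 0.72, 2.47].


tanh(-2.9) = -0.994
tanh(-0.21) = -0.207
tanh(0.72) = 0.6169
tanh(2.47) = 0.9858
result = [-0.994, -0.207, 0.6169, 0.9858]

[-0.994, -0.207, 0.6169, 0.9858]


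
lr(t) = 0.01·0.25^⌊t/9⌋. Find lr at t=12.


n_drops = ⌊12/9⌋ = 1
lr = 0.01·0.25^1 = 0.01·0.25 = 0.0025

0.0025


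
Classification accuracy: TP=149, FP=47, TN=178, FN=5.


Accuracy = (TP+TN)/(TP+TN+FP+FN)
= (149+178)/(379)
= 327/379 = 86.28%

86.28%


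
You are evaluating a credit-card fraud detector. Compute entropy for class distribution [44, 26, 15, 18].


Probabilities: [44/103, 26/103, 15/103, 18/103] ≈ [0.4272, 0.2524, 0.1456, 0.1748]
H = -((44/103)·log₂(44/103) + (26/103)·log₂(26/103) + (15/103)·log₂(15/103) + (18/103)·log₂(18/103))
  = 1.8701 bits

1.8701 bits


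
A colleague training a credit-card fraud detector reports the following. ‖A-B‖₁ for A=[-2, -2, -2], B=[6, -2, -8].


d = |-2-6| + |-2+ 2| + |-2+ 8|
  = 8 + 0 + 6
  = 14

14


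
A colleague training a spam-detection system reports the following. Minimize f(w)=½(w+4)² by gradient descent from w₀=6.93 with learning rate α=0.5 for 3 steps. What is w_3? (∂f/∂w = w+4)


step 1: grad = 6.93+4 = 10.93; w = 6.93 - 0.5·(10.93) = 1.465
step 2: grad = 1.465+4 = 5.465; w = 1.465 - 0.5·(5.465) = -1.2675
step 3: grad = -1.2675+4 = 2.7325; w = -1.2675 - 0.5·(2.7325) = -2.63375

-2.63375


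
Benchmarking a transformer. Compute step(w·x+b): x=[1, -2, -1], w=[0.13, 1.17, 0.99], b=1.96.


z = (1)·(0.13) + (-2)·(1.17) + (-1)·(0.99) + 1.96
  = -1.24
step(z) = 0 (z<0)

0


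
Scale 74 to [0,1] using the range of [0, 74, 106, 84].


min=0, max=106
(74-0)/(106-0) = 74/106 = 0.6981

0.6981


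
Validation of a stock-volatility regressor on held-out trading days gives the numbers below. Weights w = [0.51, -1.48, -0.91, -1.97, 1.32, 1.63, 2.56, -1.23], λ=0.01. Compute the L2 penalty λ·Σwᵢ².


‖w‖₂² = (0.51)² + (-1.48)² + (-0.91)² + (-1.97)² + (1.32)² + (1.63)² + (2.56)² + (-1.23)²
     = 0.2601 + 2.1904 + 0.8281 + 3.8809 + 1.7424 + 2.6569 + 6.5536 + 1.5129
     = 19.6253
λ·‖w‖₂² = 0.01·19.6253 = 0.196253

0.196253


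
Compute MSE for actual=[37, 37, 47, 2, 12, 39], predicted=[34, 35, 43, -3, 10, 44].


Squared errors: (37-34)²=9, (37-35)²=4, (47-43)²=16, (2+ 3)²=25, (12-10)²=4, (39-44)²=25
Sum = 83
MSE = 83/6 = 83/6

83/6


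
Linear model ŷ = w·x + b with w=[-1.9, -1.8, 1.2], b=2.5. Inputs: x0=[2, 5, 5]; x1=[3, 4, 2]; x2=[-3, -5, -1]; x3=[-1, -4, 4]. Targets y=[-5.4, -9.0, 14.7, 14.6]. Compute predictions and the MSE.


ŷ0 = (-1.9)·(2) + (-1.8)·(5) + (1.2)·(5) + 2.5 = -4.3
ŷ1 = (-1.9)·(3) + (-1.8)·(4) + (1.2)·(2) + 2.5 = -8.0
ŷ2 = (-1.9)·(-3) + (-1.8)·(-5) + (1.2)·(-1) + 2.5 = 16.0
ŷ3 = (-1.9)·(-1) + (-1.8)·(-4) + (1.2)·(4) + 2.5 = 16.4
errors² = [1.21, 1.0, 1.69, 3.24]
MSE = 7.1400/4 = 1.785

1.785


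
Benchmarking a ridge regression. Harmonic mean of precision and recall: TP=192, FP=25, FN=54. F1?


Precision = 192/217 = 0.8848
Recall = 192/246 = 0.7805
F1 = 2·P·R/(P+R) = 2·TP/(2·TP+FP+FN) = 384/(384+25+54) = 384/463 = 0.8294

0.8294


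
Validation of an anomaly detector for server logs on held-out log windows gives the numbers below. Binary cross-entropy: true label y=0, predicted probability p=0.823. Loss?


BCE = -[y·ln(p) + (1-y)·ln(1-p)]
= -0 - 1·ln(1-0.823)
= -ln(0.177) = 1.7316

1.7316


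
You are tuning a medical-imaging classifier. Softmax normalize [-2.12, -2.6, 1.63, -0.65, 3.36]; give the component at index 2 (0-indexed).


Exponentials: e^-2.12=0.12, e^-2.6=0.0743, e^1.63=5.1039, e^-0.65=0.522, e^3.36=28.7892
Sum = 34.6094
Softmax = [0.0035, 0.0021, 0.1475, 0.0151, 0.8318]
p[2] = 5.1039/34.6094 = 0.1475

0.1475


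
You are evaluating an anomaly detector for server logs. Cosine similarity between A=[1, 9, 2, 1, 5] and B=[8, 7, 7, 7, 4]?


A·B = 1·8 + 9·7 + 2·7 + 1·7 + 5·4 = 112
‖A‖ = √112 = 10.583, ‖B‖ = √227 = 15.0665
cos = 112/(√112·√227) = 112/√25424 = 0.7024

0.7024


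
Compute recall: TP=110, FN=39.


Recall = TP/(TP+FN)
= 110/(110+39)
= 110/149 = 73.83%

73.83%


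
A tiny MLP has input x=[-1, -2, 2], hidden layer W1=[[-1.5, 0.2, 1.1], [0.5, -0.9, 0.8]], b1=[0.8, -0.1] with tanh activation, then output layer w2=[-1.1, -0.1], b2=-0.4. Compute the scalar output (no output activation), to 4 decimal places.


z1[0] = (-1.5)·(-1) + (0.2)·(-2) + (1.1)·(2) + 0.8 = 4.1
z1[1] = (0.5)·(-1) + (-0.9)·(-2) + (0.8)·(2) - 0.1 = 2.8
h = tanh(z1) = [0.9995, 0.9926]
output = (-1.1)·(0.9995) + (-0.1)·(0.9926) - 0.4 = -1.5987

-1.5987


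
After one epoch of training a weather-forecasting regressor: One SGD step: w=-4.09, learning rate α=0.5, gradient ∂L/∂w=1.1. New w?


w_new = w - α·∇
= -4.09 - 0.5·1.1
= -4.09 - 0.55
= -4.64

-4.64


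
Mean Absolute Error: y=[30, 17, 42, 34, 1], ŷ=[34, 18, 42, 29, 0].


Absolute errors: |30-34|=4, |17-18|=1, |42-42|=0, |34-29|=5, |1-0|=1
Sum = 11
MAE = 11/5 = 11/5

11/5


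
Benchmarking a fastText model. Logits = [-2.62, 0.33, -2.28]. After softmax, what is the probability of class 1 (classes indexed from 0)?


Exponentials: e^-2.62=0.0728, e^0.33=1.391, e^-2.28=0.1023
Sum = 1.5661
Softmax = [0.0465, 0.8882, 0.0653]
p[1] = 1.391/1.5661 = 0.8882

0.8882


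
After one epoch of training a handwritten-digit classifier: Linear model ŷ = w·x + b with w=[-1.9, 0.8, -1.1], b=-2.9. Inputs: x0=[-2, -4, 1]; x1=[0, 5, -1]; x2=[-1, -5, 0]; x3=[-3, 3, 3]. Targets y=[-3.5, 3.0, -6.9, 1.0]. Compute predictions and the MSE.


ŷ0 = (-1.9)·(-2) + (0.8)·(-4) + (-1.1)·(1) - 2.9 = -3.4
ŷ1 = (-1.9)·(0) + (0.8)·(5) + (-1.1)·(-1) - 2.9 = 2.2
ŷ2 = (-1.9)·(-1) + (0.8)·(-5) + (-1.1)·(0) - 2.9 = -5.0
ŷ3 = (-1.9)·(-3) + (0.8)·(3) + (-1.1)·(3) - 2.9 = 1.9
errors² = [0.01, 0.64, 3.61, 0.81]
MSE = 5.0700/4 = 1.2675

1.2675


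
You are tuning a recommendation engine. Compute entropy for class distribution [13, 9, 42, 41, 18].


Probabilities: [13/123, 9/123, 42/123, 41/123, 18/123] ≈ [0.1057, 0.0732, 0.3415, 0.3333, 0.1463]
H = -((13/123)·log₂(13/123) + (9/123)·log₂(9/123) + (42/123)·log₂(42/123) + (41/123)·log₂(41/123) + (18/123)·log₂(18/123))
  = 2.0821 bits

2.0821 bits


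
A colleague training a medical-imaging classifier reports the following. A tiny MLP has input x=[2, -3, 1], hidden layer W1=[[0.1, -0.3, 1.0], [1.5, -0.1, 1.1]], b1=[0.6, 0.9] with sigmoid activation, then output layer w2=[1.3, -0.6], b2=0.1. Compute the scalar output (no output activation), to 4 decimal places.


z1[0] = (0.1)·(2) + (-0.3)·(-3) + (1.0)·(1) + 0.6 = 2.7
z1[1] = (1.5)·(2) + (-0.1)·(-3) + (1.1)·(1) + 0.9 = 5.3
h = sigmoid(z1) = [0.937, 0.995]
output = (1.3)·(0.937) + (-0.6)·(0.995) + 0.1 = 0.7211

0.7211


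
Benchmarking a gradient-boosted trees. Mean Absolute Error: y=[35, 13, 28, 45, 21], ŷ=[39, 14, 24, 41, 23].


Absolute errors: |35-39|=4, |13-14|=1, |28-24|=4, |45-41|=4, |21-23|=2
Sum = 15
MAE = 15/5 = 3

3


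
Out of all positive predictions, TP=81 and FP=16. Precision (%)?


Precision = TP/(TP+FP)
= 81/(81+16)
= 81/97 = 83.51%

83.51%


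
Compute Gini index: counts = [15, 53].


Probabilities: [15/68, 53/68] ≈ [0.2206, 0.7794]
Σpᵢ² = (225 + 2809)/68² = 3034/4624
Gini = 1 - Σpᵢ² = 1 - 3034/4624 = 0.3439

0.3439


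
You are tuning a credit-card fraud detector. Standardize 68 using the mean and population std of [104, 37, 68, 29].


μ = 59.5, σ = 29.5339
z = (68 - 59.5)/29.5339 = 0.2878

0.2878


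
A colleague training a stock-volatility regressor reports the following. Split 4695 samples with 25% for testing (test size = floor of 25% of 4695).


Test = ⌊4695·25/100⌋ = 1173
Train = 4695 - 1173 = 3522

Train: 3522, Test: 1173


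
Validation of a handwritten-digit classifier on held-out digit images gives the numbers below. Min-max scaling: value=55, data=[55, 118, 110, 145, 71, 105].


min=55, max=145
(55-55)/(145-55) = 0/90 = 0.0

0.0


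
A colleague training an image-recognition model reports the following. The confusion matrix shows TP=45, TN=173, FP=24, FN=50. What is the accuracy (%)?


Accuracy = (TP+TN)/(TP+TN+FP+FN)
= (45+173)/(292)
= 218/292 = 74.66%

74.66%


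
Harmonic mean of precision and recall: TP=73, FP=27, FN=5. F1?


Precision = 73/100 = 0.73
Recall = 73/78 = 0.9359
F1 = 2·P·R/(P+R) = 2·TP/(2·TP+FP+FN) = 146/(146+27+5) = 146/178 = 0.8202

0.8202


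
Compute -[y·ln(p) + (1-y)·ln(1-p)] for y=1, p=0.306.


BCE = -[y·ln(p) + (1-y)·ln(1-p)]
= -1·ln(0.306) - 0
= -ln(0.306) = 1.1842

1.1842


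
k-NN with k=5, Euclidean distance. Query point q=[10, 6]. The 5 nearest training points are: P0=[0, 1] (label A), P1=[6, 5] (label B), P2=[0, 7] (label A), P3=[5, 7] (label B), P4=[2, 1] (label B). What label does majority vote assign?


d(q,P0) = 11.1803  (label A)
d(q,P1) = 4.1231  (label B)
d(q,P2) = 10.0499  (label A)
d(q,P3) = 5.099  (label B)
d(q,P4) = 9.434  (label B)
Votes: A=2, B=3
Majority → B

B


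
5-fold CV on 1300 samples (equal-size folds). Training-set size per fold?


Fold size = 1300/5 = 260
Training per fold = 1300 - 260 = 1040

1040


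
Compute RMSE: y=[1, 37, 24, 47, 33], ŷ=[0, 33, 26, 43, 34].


MSE = 38/5 = 7.6
RMSE = √(38/5) = 2.7568

2.7568


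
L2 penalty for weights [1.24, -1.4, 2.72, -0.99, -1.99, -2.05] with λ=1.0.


‖w‖₂² = (1.24)² + (-1.4)² + (2.72)² + (-0.99)² + (-1.99)² + (-2.05)²
     = 1.5376 + 1.96 + 7.3984 + 0.9801 + 3.9601 + 4.2025
     = 20.0387
λ·‖w‖₂² = 1.0·20.0387 = 20.0387

20.0387


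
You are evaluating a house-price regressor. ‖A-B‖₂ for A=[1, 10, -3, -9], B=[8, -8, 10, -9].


d = √((1-8)² + (10+ 8)² + (-3-10)² + (-9+ 9)²)
  = √(49 + 324 + 169 + 0)
  = √542 = 23.2809

23.2809


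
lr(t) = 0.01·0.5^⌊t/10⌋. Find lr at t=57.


n_drops = ⌊57/10⌋ = 5
lr = 0.01·0.5^5 = 0.01·0.03125 = 0.0003125

0.0003125


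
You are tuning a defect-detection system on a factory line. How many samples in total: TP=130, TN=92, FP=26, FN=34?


Total = TP + TN + FP + FN
= 130 + 92 + 26 + 34
= 282
(Predicted positive: 156, predicted negative: 126)

282


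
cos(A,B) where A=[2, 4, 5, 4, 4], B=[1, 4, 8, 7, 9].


A·B = 2·1 + 4·4 + 5·8 + 4·7 + 4·9 = 122
‖A‖ = √77 = 8.775, ‖B‖ = √211 = 14.5258
cos = 122/(√77·√211) = 122/√16247 = 0.9571

0.9571


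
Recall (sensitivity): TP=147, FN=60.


Recall = TP/(TP+FN)
= 147/(147+60)
= 147/207 = 71.01%

71.01%


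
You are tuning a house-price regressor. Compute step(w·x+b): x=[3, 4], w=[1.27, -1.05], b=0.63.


z = (3)·(1.27) + (4)·(-1.05) + 0.63
  = 0.24
step(z) = 1 (z≥0)

1


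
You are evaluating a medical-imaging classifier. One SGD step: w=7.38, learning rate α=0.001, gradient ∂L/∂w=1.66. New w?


w_new = w - α·∇
= 7.38 - 0.001·1.66
= 7.38 - 0.00166
= 7.37834

7.37834


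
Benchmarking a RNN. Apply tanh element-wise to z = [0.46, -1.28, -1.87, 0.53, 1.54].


tanh(0.46) = 0.4301
tanh(-1.28) = -0.8565
tanh(-1.87) = -0.9536
tanh(0.53) = 0.4854
tanh(1.54) = 0.9121
result = [0.4301, -0.8565, -0.9536, 0.4854, 0.9121]

[0.4301, -0.8565, -0.9536, 0.4854, 0.9121]


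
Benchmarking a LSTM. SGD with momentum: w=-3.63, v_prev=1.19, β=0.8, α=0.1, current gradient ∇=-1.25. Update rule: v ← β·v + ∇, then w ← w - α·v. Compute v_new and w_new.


v_new = 0.8·1.19 - 1.25 = 0.952 - 1.25 = -0.298
w_new = -3.63 - 0.1·-0.298 = -3.63 + 0.0298 = -3.6002

v_new=-0.298, w_new=-3.6002


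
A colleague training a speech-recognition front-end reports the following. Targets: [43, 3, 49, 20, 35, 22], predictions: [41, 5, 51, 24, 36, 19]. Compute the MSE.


Squared errors: (43-41)²=4, (3-5)²=4, (49-51)²=4, (20-24)²=16, (35-36)²=1, (22-19)²=9
Sum = 38
MSE = 38/6 = 19/3

19/3


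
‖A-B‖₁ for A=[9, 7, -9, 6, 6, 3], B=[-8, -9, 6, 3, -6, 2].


d = |9+ 8| + |7+ 9| + |-9-6| + |6-3| + |6+ 6| + |3-2|
  = 17 + 16 + 15 + 3 + 12 + 1
  = 64

64


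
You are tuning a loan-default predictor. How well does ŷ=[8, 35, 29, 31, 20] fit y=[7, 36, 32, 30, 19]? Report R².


ȳ = 24.8
SS_res = Σ(y-ŷ)² = 13
SS_tot = Σ(y-ȳ)² = 554.8
R² = 1 - SS_res/SS_tot = 1 - 0.0234 = 0.9766

0.9766


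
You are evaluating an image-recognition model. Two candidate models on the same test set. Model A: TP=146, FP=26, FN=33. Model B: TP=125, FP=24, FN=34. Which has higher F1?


Model A: P=146/172=0.8488, R=146/179=0.8156, F1=2PR/(P+R)=2TP/(2TP+FP+FN)=292/351=0.8319
Model B: P=125/149=0.8389, R=125/159=0.7862, F1=2PR/(P+R)=2TP/(2TP+FP+FN)=250/308=0.8117
0.8319 > 0.8117 → Model A

Model A


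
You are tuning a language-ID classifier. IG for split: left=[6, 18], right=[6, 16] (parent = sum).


Parent = [12, 34], H_parent = 0.8281
H_left = 0.8113 (n=24), H_right = 0.8454 (n=22)
H_children = (24/46)·0.8113 + (22/46)·0.8454 = 0.8276
IG = 0.8281 - 0.8276 = 0.0005

0.0005


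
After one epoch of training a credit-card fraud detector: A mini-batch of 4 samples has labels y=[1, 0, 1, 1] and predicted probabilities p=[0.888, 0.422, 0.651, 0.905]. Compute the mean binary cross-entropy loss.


L[0] = -ln(0.888) = 0.1188
L[1] = -ln(1-0.422) = -ln(0.578) = 0.5482
L[2] = -ln(0.651) = 0.4292
L[3] = -ln(0.905) = 0.0998
mean = (0.1188 + 0.5482 + 0.4292 + 0.0998)/4 = 0.299

0.299


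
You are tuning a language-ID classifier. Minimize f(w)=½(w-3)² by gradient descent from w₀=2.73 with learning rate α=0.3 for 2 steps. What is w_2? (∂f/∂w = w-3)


step 1: grad = 2.73-3 = -0.27; w = 2.73 - 0.3·(-0.27) = 2.811
step 2: grad = 2.811-3 = -0.189; w = 2.811 - 0.3·(-0.189) = 2.8677

2.8677


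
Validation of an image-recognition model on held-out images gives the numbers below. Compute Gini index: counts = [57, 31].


Probabilities: [57/88, 31/88] ≈ [0.6477, 0.3523]
Σpᵢ² = (3249 + 961)/88² = 4210/7744
Gini = 1 - Σpᵢ² = 1 - 4210/7744 = 0.4564

0.4564


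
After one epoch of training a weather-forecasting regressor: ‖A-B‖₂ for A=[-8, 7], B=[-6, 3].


d = √((-8+ 6)² + (7-3)²)
  = √(4 + 16)
  = √20 = 4.4721

4.4721


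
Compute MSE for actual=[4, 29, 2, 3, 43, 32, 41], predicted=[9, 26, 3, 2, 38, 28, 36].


Squared errors: (4-9)²=25, (29-26)²=9, (2-3)²=1, (3-2)²=1, (43-38)²=25, (32-28)²=16, (41-36)²=25
Sum = 102
MSE = 102/7 = 102/7

102/7


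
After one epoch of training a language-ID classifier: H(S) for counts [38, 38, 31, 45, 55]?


Probabilities: [38/207, 38/207, 31/207, 45/207, 55/207] ≈ [0.1836, 0.1836, 0.1498, 0.2174, 0.2657]
H = -((38/207)·log₂(38/207) + (38/207)·log₂(38/207) + (31/207)·log₂(31/207) + (45/207)·log₂(45/207) + (55/207)·log₂(55/207))
  = 2.2948 bits

2.2948 bits


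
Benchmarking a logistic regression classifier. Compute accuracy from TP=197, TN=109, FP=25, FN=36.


Accuracy = (TP+TN)/(TP+TN+FP+FN)
= (197+109)/(367)
= 306/367 = 83.38%

83.38%


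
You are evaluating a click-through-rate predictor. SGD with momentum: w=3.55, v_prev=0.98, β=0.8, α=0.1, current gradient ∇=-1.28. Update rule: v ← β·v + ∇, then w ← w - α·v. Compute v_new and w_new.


v_new = 0.8·0.98 - 1.28 = 0.784 - 1.28 = -0.496
w_new = 3.55 - 0.1·-0.496 = 3.55 + 0.0496 = 3.5996

v_new=-0.496, w_new=3.5996


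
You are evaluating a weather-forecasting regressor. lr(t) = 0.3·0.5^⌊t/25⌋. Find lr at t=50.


n_drops = ⌊50/25⌋ = 2
lr = 0.3·0.5^2 = 0.3·0.25 = 0.075

0.075


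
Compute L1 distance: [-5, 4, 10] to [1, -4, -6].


d = |-5-1| + |4+ 4| + |10+ 6|
  = 6 + 8 + 16
  = 30

30


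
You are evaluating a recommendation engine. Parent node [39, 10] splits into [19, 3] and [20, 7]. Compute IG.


Parent = [39, 10], H_parent = 0.73
H_left = 0.5746 (n=22), H_right = 0.8256 (n=27)
H_children = (22/49)·0.5746 + (27/49)·0.8256 = 0.7129
IG = 0.73 - 0.7129 = 0.0171

0.0171


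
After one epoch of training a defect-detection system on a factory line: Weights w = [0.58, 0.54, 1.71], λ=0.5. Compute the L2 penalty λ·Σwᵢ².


‖w‖₂² = (0.58)² + (0.54)² + (1.71)²
     = 0.3364 + 0.2916 + 2.9241
     = 3.5521
λ·‖w‖₂² = 0.5·3.5521 = 1.77605

1.77605


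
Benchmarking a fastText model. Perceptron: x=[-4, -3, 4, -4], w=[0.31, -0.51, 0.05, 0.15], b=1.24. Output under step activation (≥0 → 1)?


z = (-4)·(0.31) + (-3)·(-0.51) + (4)·(0.05) + (-4)·(0.15) + 1.24
  = 1.13
step(z) = 1 (z≥0)

1


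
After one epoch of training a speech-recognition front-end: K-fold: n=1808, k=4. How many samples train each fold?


Fold size = 1808/4 = 452
Training per fold = 1808 - 452 = 1356

1356


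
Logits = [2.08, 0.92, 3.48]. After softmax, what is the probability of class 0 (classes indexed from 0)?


Exponentials: e^2.08=8.0045, e^0.92=2.5093, e^3.48=32.4597
Sum = 42.9735
Softmax = [0.1863, 0.0584, 0.7553]
p[0] = 8.0045/42.9735 = 0.1863

0.1863


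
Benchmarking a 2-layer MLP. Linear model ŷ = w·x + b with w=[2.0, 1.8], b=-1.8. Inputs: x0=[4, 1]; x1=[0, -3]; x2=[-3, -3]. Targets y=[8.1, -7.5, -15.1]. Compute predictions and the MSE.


ŷ0 = (2.0)·(4) + (1.8)·(1) - 1.8 = 8.0
ŷ1 = (2.0)·(0) + (1.8)·(-3) - 1.8 = -7.2
ŷ2 = (2.0)·(-3) + (1.8)·(-3) - 1.8 = -13.2
errors² = [0.01, 0.09, 3.61]
MSE = 3.7100/3 = 1.2367

1.2367


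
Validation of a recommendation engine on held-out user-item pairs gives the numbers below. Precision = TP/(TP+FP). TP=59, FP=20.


Precision = TP/(TP+FP)
= 59/(59+20)
= 59/79 = 74.68%

74.68%


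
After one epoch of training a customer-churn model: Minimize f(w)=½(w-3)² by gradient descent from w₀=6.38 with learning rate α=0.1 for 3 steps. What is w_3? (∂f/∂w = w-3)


step 1: grad = 6.38-3 = 3.38; w = 6.38 - 0.1·(3.38) = 6.042
step 2: grad = 6.042-3 = 3.042; w = 6.042 - 0.1·(3.042) = 5.7378
step 3: grad = 5.7378-3 = 2.7378; w = 5.7378 - 0.1·(2.7378) = 5.46402

5.46402


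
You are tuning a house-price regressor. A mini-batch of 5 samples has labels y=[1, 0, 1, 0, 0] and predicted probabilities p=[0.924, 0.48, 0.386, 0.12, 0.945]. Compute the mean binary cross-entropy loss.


L[0] = -ln(0.924) = 0.079
L[1] = -ln(1-0.48) = -ln(0.52) = 0.6539
L[2] = -ln(0.386) = 0.9519
L[3] = -ln(1-0.12) = -ln(0.88) = 0.1278
L[4] = -ln(1-0.945) = -ln(0.055) = 2.9004
mean = (0.079 + 0.6539 + 0.9519 + 0.1278 + 2.9004)/5 = 0.9426

0.9426


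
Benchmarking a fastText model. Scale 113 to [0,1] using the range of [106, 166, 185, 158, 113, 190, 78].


min=78, max=190
(113-78)/(190-78) = 35/112 = 0.3125

0.3125


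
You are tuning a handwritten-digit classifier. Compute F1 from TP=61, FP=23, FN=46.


Precision = 61/84 = 0.7262
Recall = 61/107 = 0.5701
F1 = 2·P·R/(P+R) = 2·TP/(2·TP+FP+FN) = 122/(122+23+46) = 122/191 = 0.6387

0.6387


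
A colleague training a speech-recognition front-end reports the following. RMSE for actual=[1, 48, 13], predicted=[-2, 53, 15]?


MSE = 38/3 = 12.6667
RMSE = √(38/3) = 3.559

3.559


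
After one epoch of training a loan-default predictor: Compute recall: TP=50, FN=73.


Recall = TP/(TP+FN)
= 50/(50+73)
= 50/123 = 40.65%

40.65%


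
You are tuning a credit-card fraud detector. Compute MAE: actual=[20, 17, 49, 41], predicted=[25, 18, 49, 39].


Absolute errors: |20-25|=5, |17-18|=1, |49-49|=0, |41-39|=2
Sum = 8
MAE = 8/4 = 2

2


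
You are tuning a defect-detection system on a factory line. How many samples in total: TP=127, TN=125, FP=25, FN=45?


Total = TP + TN + FP + FN
= 127 + 125 + 25 + 45
= 322
(Predicted positive: 152, predicted negative: 170)

322


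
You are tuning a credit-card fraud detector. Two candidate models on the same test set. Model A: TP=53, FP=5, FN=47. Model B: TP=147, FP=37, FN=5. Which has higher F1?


Model A: P=53/58=0.9138, R=53/100=0.53, F1=2PR/(P+R)=2TP/(2TP+FP+FN)=106/158=0.6709
Model B: P=147/184=0.7989, R=147/152=0.9671, F1=2PR/(P+R)=2TP/(2TP+FP+FN)=294/336=0.875
0.6709 < 0.875 → Model B

Model B


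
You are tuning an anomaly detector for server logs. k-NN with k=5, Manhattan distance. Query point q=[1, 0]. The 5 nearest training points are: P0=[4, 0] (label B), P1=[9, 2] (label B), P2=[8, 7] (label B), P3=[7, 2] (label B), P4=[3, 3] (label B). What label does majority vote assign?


d(q,P0) = 3  (label B)
d(q,P1) = 10  (label B)
d(q,P2) = 14  (label B)
d(q,P3) = 8  (label B)
d(q,P4) = 5  (label B)
Votes: A=0, B=5
Majority → B

B


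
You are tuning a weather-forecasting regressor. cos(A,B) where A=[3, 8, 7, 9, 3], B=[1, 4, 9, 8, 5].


A·B = 3·1 + 8·4 + 7·9 + 9·8 + 3·5 = 185
‖A‖ = √212 = 14.5602, ‖B‖ = √187 = 13.6748
cos = 185/(√212·√187) = 185/√39644 = 0.9291

0.9291


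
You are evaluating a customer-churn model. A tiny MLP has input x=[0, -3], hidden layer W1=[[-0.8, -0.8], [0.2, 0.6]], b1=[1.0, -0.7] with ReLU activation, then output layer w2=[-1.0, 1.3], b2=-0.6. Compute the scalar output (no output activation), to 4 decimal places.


z1[0] = (-0.8)·(0) + (-0.8)·(-3) + 1.0 = 3.4
z1[1] = (0.2)·(0) + (0.6)·(-3) - 0.7 = -2.5
h = ReLU(z1) = [3.4, 0.0]
output = (-1.0)·(3.4) + (1.3)·(0.0) - 0.6 = -4.0

-4.0


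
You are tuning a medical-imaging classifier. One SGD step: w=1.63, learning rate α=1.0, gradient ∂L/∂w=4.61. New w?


w_new = w - α·∇
= 1.63 - 1.0·4.61
= 1.63 - 4.61
= -2.98

-2.98


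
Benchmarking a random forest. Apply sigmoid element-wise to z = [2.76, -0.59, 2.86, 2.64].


σ(2.76) = 1/(1+e^-2.76) = 0.9405
σ(-0.59) = 1/(1+e^0.59) = 0.3566
σ(2.86) = 1/(1+e^-2.86) = 0.9458
σ(2.64) = 1/(1+e^-2.64) = 0.9334
result = [0.9405, 0.3566, 0.9458, 0.9334]

[0.9405, 0.3566, 0.9458, 0.9334]


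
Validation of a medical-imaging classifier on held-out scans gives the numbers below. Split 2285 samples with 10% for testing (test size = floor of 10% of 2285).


Test = ⌊2285·10/100⌋ = 228
Train = 2285 - 228 = 2057

Train: 2057, Test: 228


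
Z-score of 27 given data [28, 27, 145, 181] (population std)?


μ = 95.25, σ = 68.9361
z = (27 - 95.25)/68.9361 = -0.99

-0.99


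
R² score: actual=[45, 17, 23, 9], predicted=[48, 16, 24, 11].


ȳ = 23.5
SS_res = Σ(y-ŷ)² = 15
SS_tot = Σ(y-ȳ)² = 715
R² = 1 - SS_res/SS_tot = 1 - 0.021 = 0.979

0.979


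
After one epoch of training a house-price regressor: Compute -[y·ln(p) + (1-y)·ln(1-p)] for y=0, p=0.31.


BCE = -[y·ln(p) + (1-y)·ln(1-p)]
= -0 - 1·ln(1-0.31)
= -ln(0.69) = 0.3711

0.3711


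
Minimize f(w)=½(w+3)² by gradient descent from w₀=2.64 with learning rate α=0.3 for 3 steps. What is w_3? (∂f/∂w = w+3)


step 1: grad = 2.64+3 = 5.64; w = 2.64 - 0.3·(5.64) = 0.948
step 2: grad = 0.948+3 = 3.948; w = 0.948 - 0.3·(3.948) = -0.2364
step 3: grad = -0.2364+3 = 2.7636; w = -0.2364 - 0.3·(2.7636) = -1.06548

-1.06548


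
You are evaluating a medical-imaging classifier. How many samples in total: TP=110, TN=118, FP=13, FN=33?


Total = TP + TN + FP + FN
= 110 + 118 + 13 + 33
= 274
(Predicted positive: 123, predicted negative: 151)

274


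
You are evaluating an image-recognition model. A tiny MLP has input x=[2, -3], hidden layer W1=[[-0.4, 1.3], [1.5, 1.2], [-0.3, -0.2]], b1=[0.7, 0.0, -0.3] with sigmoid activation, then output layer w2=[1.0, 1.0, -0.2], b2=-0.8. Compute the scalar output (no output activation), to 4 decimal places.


z1[0] = (-0.4)·(2) + (1.3)·(-3) + 0.7 = -4.0
z1[1] = (1.5)·(2) + (1.2)·(-3) + 0.0 = -0.6
z1[2] = (-0.3)·(2) + (-0.2)·(-3) - 0.3 = -0.3
h = sigmoid(z1) = [0.018, 0.3543, 0.4256]
output = (1.0)·(0.018) + (1.0)·(0.3543) + (-0.2)·(0.4256) - 0.8 = -0.5128

-0.5128


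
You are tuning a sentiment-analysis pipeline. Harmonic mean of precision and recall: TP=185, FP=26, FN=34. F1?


Precision = 185/211 = 0.8768
Recall = 185/219 = 0.8447
F1 = 2·P·R/(P+R) = 2·TP/(2·TP+FP+FN) = 370/(370+26+34) = 370/430 = 0.8605

0.8605


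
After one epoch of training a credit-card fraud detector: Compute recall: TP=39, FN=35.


Recall = TP/(TP+FN)
= 39/(39+35)
= 39/74 = 52.7%

52.7%


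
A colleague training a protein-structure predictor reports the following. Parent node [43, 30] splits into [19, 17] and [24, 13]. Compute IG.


Parent = [43, 30], H_parent = 0.977
H_left = 0.9978 (n=36), H_right = 0.9353 (n=37)
H_children = (36/73)·0.9978 + (37/73)·0.9353 = 0.9661
IG = 0.977 - 0.9661 = 0.0109

0.0109


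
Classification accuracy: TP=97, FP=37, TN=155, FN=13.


Accuracy = (TP+TN)/(TP+TN+FP+FN)
= (97+155)/(302)
= 252/302 = 83.44%

83.44%


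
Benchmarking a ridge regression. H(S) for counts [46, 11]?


Probabilities: [46/57, 11/57] ≈ [0.807, 0.193]
H = -((46/57)·log₂(46/57) + (11/57)·log₂(11/57))
  = 0.7077 bits

0.7077 bits


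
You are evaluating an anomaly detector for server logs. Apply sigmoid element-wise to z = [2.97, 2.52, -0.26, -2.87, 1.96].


σ(2.97) = 1/(1+e^-2.97) = 0.9512
σ(2.52) = 1/(1+e^-2.52) = 0.9255
σ(-0.26) = 1/(1+e^0.26) = 0.4354
σ(-2.87) = 1/(1+e^2.87) = 0.0537
σ(1.96) = 1/(1+e^-1.96) = 0.8765
result = [0.9512, 0.9255, 0.4354, 0.0537, 0.8765]

[0.9512, 0.9255, 0.4354, 0.0537, 0.8765]


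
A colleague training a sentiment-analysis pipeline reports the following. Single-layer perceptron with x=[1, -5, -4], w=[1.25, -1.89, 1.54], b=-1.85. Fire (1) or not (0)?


z = (1)·(1.25) + (-5)·(-1.89) + (-4)·(1.54) - 1.85
  = 2.69
step(z) = 1 (z≥0)

1


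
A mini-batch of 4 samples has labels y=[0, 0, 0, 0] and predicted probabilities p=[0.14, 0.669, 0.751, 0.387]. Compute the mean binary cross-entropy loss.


L[0] = -ln(1-0.14) = -ln(0.86) = 0.1508
L[1] = -ln(1-0.669) = -ln(0.331) = 1.1056
L[2] = -ln(1-0.751) = -ln(0.249) = 1.3903
L[3] = -ln(1-0.387) = -ln(0.613) = 0.4894
mean = (0.1508 + 1.1056 + 1.3903 + 0.4894)/4 = 0.784

0.784


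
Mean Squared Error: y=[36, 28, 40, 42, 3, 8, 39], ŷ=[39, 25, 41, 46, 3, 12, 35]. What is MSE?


Squared errors: (36-39)²=9, (28-25)²=9, (40-41)²=1, (42-46)²=16, (3-3)²=0, (8-12)²=16, (39-35)²=16
Sum = 67
MSE = 67/7 = 67/7

67/7


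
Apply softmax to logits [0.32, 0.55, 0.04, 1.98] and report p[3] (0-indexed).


Exponentials: e^0.32=1.3771, e^0.55=1.7333, e^0.04=1.0408, e^1.98=7.2427
Sum = 11.3939
Softmax = [0.1209, 0.1521, 0.0913, 0.6357]
p[3] = 7.2427/11.3939 = 0.6357

0.6357


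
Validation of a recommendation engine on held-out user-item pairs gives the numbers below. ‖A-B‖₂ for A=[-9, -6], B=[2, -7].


d = √((-9-2)² + (-6+ 7)²)
  = √(121 + 1)
  = √122 = 11.0454

11.0454


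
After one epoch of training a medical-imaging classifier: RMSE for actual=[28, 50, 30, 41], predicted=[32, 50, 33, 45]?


MSE = 41/4 = 10.25
RMSE = √(41/4) = 3.2016

3.2016


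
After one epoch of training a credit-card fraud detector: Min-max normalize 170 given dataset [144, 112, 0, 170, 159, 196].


min=0, max=196
(170-0)/(196-0) = 170/196 = 0.8673

0.8673


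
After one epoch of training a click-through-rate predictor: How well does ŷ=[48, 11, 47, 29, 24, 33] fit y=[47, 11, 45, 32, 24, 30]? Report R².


ȳ = 31.5
SS_res = Σ(y-ŷ)² = 23
SS_tot = Σ(y-ȳ)² = 901.5
R² = 1 - SS_res/SS_tot = 1 - 0.0255 = 0.9745

0.9745


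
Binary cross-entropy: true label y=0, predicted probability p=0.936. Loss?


BCE = -[y·ln(p) + (1-y)·ln(1-p)]
= -0 - 1·ln(1-0.936)
= -ln(0.064) = 2.7489

2.7489


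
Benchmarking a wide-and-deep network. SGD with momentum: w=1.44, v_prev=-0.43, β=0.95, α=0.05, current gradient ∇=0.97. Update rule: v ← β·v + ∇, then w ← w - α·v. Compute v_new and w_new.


v_new = 0.95·-0.43 + 0.97 = -0.4085 + 0.97 = 0.5615
w_new = 1.44 - 0.05·0.5615 = 1.44 - 0.028075 = 1.411925

v_new=0.5615, w_new=1.411925


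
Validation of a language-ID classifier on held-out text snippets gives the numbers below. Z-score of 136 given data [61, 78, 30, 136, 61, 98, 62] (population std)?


μ = 75.1429, σ = 31.2704
z = (136 - 75.1429)/31.2704 = 1.9462

1.9462


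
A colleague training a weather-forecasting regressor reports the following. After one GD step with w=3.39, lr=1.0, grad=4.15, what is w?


w_new = w - α·∇
= 3.39 - 1.0·4.15
= 3.39 - 4.15
= -0.76

-0.76


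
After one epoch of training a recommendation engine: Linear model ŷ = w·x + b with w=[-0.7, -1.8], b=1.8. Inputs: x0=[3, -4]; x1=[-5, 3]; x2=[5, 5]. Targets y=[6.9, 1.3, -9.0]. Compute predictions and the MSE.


ŷ0 = (-0.7)·(3) + (-1.8)·(-4) + 1.8 = 6.9
ŷ1 = (-0.7)·(-5) + (-1.8)·(3) + 1.8 = -0.1
ŷ2 = (-0.7)·(5) + (-1.8)·(5) + 1.8 = -10.7
errors² = [0.0, 1.96, 2.89]
MSE = 4.8500/3 = 1.6167

1.6167


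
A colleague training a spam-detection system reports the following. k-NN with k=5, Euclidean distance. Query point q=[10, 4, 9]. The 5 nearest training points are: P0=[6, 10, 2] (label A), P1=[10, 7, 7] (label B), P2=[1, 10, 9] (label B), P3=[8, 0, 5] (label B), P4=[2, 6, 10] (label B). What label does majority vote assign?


d(q,P0) = 10.0499  (label A)
d(q,P1) = 3.6056  (label B)
d(q,P2) = 10.8167  (label B)
d(q,P3) = 6.0  (label B)
d(q,P4) = 8.3066  (label B)
Votes: A=1, B=4
Majority → B

B


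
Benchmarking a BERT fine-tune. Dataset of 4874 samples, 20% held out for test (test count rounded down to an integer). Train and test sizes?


Test = ⌊4874·20/100⌋ = 974
Train = 4874 - 974 = 3900

Train: 3900, Test: 974


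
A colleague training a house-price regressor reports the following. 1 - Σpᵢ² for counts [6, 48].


Probabilities: [6/54, 48/54] ≈ [0.1111, 0.8889]
Σpᵢ² = (36 + 2304)/54² = 2340/2916
Gini = 1 - Σpᵢ² = 1 - 2340/2916 = 0.1975

0.1975


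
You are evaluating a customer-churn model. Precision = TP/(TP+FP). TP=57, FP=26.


Precision = TP/(TP+FP)
= 57/(57+26)
= 57/83 = 68.67%

68.67%


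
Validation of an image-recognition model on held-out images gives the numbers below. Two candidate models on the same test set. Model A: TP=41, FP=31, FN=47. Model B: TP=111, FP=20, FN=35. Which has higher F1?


Model A: P=41/72=0.5694, R=41/88=0.4659, F1=2PR/(P+R)=2TP/(2TP+FP+FN)=82/160=0.5125
Model B: P=111/131=0.8473, R=111/146=0.7603, F1=2PR/(P+R)=2TP/(2TP+FP+FN)=222/277=0.8014
0.5125 < 0.8014 → Model B

Model B


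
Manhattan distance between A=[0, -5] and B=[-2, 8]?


d = |0+ 2| + |-5-8|
  = 2 + 13
  = 15

15


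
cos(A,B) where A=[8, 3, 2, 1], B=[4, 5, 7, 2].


A·B = 8·4 + 3·5 + 2·7 + 1·2 = 63
‖A‖ = √78 = 8.8318, ‖B‖ = √94 = 9.6954
cos = 63/(√78·√94) = 63/√7332 = 0.7357

0.7357


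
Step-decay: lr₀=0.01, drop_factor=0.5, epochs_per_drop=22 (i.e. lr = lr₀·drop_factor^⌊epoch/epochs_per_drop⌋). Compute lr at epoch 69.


n_drops = ⌊69/22⌋ = 3
lr = 0.01·0.5^3 = 0.01·0.125 = 0.00125

0.00125


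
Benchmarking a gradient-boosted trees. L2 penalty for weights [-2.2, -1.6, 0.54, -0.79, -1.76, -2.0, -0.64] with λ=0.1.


‖w‖₂² = (-2.2)² + (-1.6)² + (0.54)² + (-0.79)² + (-1.76)² + (-2.0)² + (-0.64)²
     = 4.84 + 2.56 + 0.2916 + 0.6241 + 3.0976 + 4 + 0.4096
     = 15.8229
λ·‖w‖₂² = 0.1·15.8229 = 1.58229

1.58229


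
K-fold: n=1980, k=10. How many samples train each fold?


Fold size = 1980/10 = 198
Training per fold = 1980 - 198 = 1782

1782


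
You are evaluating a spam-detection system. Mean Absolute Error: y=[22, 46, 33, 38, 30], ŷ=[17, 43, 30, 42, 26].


Absolute errors: |22-17|=5, |46-43|=3, |33-30|=3, |38-42|=4, |30-26|=4
Sum = 19
MAE = 19/5 = 19/5

19/5


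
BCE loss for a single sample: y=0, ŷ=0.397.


BCE = -[y·ln(p) + (1-y)·ln(1-p)]
= -0 - 1·ln(1-0.397)
= -ln(0.603) = 0.5058

0.5058


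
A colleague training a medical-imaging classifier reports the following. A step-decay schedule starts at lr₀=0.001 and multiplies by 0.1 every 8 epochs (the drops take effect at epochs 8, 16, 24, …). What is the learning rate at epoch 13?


n_drops = ⌊13/8⌋ = 1
lr = 0.001·0.1^1 = 0.001·0.1 = 0.0001

0.0001


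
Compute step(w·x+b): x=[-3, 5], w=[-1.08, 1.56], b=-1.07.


z = (-3)·(-1.08) + (5)·(1.56) - 1.07
  = 9.97
step(z) = 1 (z≥0)

1


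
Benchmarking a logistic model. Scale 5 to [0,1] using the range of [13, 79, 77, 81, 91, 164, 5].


min=5, max=164
(5-5)/(164-5) = 0/159 = 0.0

0.0


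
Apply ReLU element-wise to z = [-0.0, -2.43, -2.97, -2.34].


ReLU(-0.0) = max(0, -0.0) = 0.0
ReLU(-2.43) = max(0, -2.43) = 0.0
ReLU(-2.97) = max(0, -2.97) = 0.0
ReLU(-2.34) = max(0, -2.34) = 0.0
result = [0.0, 0.0, 0.0, 0.0]

[0.0, 0.0, 0.0, 0.0]


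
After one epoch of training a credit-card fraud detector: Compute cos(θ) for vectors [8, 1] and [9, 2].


A·B = 8·9 + 1·2 = 74
‖A‖ = √65 = 8.0623, ‖B‖ = √85 = 9.2195
cos = 74/(√65·√85) = 74/√5525 = 0.9956

0.9956
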